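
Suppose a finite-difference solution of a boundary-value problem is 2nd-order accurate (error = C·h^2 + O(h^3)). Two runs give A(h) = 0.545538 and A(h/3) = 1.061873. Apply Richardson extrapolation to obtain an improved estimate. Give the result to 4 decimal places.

1.1264

Extrapolated value = (9·A(h/3) − A(h)) / (9 − 1)
= (9·1.061873 − 0.545538) / 8
= 9.011319 / 8 = 1.126415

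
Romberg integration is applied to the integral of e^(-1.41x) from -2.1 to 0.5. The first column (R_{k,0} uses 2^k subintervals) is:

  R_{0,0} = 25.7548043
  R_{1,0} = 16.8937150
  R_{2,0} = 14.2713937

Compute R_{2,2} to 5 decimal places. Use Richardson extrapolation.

Richardson extrapolation on the trapezoidal column (denominator 4−1=3):
R_{1,1} = (4·16.8937150 − 25.7548043) / 3 = 13.9400186
R_{2,1} = 14.2713937 + (14.2713937 − 16.8937150)/3 = 13.3972866
R_{2,2} = (16·13.3972866 − 13.9400186) / 15 = 13.3611045

13.36110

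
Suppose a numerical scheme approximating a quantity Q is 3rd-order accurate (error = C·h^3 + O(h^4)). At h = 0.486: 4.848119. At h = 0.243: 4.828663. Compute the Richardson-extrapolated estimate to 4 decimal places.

4.8259

The leading error scales as h^3; refining by a factor of 2 reduces it by 2^3 = 8.
Extrapolated value = (8·A(h/2) − A(h)) / (8 − 1)
= (8·4.828663 − 4.848119) / 7
= 33.781185 / 7 = 4.825884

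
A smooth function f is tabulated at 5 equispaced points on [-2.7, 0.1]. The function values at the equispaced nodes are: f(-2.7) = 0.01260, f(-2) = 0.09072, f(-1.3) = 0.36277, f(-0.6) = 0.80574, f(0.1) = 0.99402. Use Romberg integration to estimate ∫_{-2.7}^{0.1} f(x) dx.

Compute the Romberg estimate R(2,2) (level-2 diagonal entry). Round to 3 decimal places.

R(0,0) (trapezoid, 1 panel, h=2.8000): 1.40927
R(1,0) (trapezoid, 2 panels, h=1.4000): 1.21251
R(2,0) (trapezoid, 4 panels, h=0.7000): 1.23378
R(1,1) = 1.21251 + (1.21251 − 1.40927)/3 = 1.14692
R(2,1) = 1.23378 + (1.23378 − 1.21251)/3 = 1.24087
R(2,2) = 1.24087 + (1.24087 − 1.14692)/15 = 1.24713

1.247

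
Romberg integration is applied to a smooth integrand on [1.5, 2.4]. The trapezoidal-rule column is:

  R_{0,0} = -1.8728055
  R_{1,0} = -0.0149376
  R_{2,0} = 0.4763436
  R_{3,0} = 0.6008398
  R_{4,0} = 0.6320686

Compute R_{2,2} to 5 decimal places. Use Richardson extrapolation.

0.64249

Richardson extrapolation on the trapezoidal column (denominator 4−1=3):
R_{1,1} = -0.0149376 + (-0.0149376 − (-1.8728055))/3 = 0.6043517
R_{2,1} = (4·0.4763436 − (-0.0149376)) / 3 = 0.6401040
R_{2,2} = 0.6401040 + (0.6401040 − 0.6043517)/15 = 0.6424875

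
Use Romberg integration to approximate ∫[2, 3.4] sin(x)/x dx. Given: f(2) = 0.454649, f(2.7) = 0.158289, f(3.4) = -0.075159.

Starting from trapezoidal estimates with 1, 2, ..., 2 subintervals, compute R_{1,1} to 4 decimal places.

R_{0,0} (trapezoid, 1 panel, h=1.4000): 0.265643
R_{1,0} (trapezoid, 2 panels, h=0.7000): 0.243624
R_{1,1} = 0.243624 + (0.243624 − 0.265643)/3 = 0.236284

0.2363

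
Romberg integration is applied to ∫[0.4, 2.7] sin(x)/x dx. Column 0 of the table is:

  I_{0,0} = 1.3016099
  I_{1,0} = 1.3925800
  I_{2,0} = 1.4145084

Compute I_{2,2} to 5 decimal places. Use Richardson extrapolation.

1.42175

I_{1,1} = 1.3925800 + (1.3925800 − 1.3016099)/3 = 1.4229034
I_{2,1} = 1.4145084 + (1.4145084 − 1.3925800)/3 = 1.4218179
I_{2,2} = 1.4218179 + (1.4218179 − 1.4229034)/15 = 1.4217455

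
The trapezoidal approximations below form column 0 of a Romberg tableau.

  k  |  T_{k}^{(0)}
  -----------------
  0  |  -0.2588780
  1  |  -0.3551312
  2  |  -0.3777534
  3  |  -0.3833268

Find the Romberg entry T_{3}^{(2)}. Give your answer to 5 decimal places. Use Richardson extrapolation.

-0.38518

Richardson extrapolation on the trapezoidal column (denominator 4−1=3):
T_{2}^{(1)} = -0.3777534 + (-0.3777534 − (-0.3551312))/3 = -0.3852941
T_{3}^{(1)} = (4·(-0.3833268) − (-0.3777534)) / 3 = -0.3851846
T_{3}^{(2)} = -0.3851846 + (-0.3851846 − (-0.3852941))/15 = -0.3851773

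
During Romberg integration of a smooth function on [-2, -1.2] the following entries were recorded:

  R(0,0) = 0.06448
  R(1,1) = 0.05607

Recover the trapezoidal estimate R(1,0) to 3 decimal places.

0.058

From R(1,1) = (4·R(1,0) − R(0,0))/3, solve for R(1,0):
4·R(1,0) = 3·0.05607 + 0.06448 = 0.23269
R(1,0) = 0.05817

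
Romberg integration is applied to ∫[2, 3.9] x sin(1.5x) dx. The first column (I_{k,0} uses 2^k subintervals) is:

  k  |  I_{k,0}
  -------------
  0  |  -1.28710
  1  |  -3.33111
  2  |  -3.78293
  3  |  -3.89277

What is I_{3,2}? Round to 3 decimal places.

Richardson extrapolation on the trapezoidal column (denominator 4−1=3):
I_{2,1} = -3.78293 + (-3.78293 − (-3.33111))/3 = -3.93354
I_{3,1} = (4·(-3.89277) − (-3.78293)) / 3 = -3.92938
I_{3,2} = -3.92938 + (-3.92938 − (-3.93354))/15 = -3.92910

-3.929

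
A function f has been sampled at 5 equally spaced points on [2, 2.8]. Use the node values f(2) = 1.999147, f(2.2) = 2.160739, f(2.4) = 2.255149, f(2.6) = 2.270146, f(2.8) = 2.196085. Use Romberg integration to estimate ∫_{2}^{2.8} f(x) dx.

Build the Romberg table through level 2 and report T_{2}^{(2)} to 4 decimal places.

1.7619

T_{0}^{(0)} (trapezoid, 1 panel, h=0.8000): 1.678093
T_{1}^{(0)} (trapezoid, 2 panels, h=0.4000): 1.741106
T_{2}^{(0)} (trapezoid, 4 panels, h=0.2000): 1.756730
T_{1}^{(1)} = 1.741106 + (1.741106 − 1.678093)/3 = 1.762110
T_{2}^{(1)} = 1.756730 + (1.756730 − 1.741106)/3 = 1.761938
T_{2}^{(2)} = 1.761938 + (1.761938 − 1.762110)/15 = 1.761927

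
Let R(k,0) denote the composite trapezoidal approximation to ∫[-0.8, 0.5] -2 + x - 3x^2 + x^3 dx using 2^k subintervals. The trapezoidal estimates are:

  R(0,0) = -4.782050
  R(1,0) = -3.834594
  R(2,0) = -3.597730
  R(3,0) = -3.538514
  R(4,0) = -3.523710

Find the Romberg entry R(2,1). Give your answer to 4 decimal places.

-3.5188

R(2,1) = (4·(-3.597730) − (-3.834594)) / 3 = -3.518775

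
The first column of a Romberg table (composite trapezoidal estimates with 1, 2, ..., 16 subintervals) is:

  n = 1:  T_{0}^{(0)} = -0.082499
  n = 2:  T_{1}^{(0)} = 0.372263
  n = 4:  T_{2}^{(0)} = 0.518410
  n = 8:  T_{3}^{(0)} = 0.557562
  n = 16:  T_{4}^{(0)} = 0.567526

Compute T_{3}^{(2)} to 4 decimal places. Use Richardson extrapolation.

0.5708

T_{2}^{(1)} = 0.518410 + (0.518410 − 0.372263)/3 = 0.567126
T_{3}^{(1)} = (4·0.557562 − 0.518410) / 3 = 0.570613
T_{3}^{(2)} = 0.570613 + (0.570613 − 0.567126)/15 = 0.570845
(Column j=1 coincides with Simpson's rule on the same nodes.)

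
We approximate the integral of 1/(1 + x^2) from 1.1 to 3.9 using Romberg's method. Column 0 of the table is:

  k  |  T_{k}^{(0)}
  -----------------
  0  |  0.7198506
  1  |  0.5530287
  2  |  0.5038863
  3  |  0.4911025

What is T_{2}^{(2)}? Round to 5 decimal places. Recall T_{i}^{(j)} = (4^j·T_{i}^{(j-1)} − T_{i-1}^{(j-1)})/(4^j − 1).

Richardson extrapolation on the trapezoidal column (denominator 4−1=3):
T_{1}^{(1)} = (4·0.5530287 − 0.7198506) / 3 = 0.4974214
T_{2}^{(1)} = (4·0.5038863 − 0.5530287) / 3 = 0.4875055
T_{2}^{(2)} = 0.4875055 + (0.4875055 − 0.4974214)/15 = 0.4868444
(Column j=1 coincides with Simpson's rule on the same nodes.)

0.48684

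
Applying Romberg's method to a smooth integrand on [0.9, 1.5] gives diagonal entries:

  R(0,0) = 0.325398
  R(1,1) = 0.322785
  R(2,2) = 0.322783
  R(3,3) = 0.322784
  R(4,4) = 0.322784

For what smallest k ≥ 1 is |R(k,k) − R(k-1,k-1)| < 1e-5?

k = 2

|R(1,1) − R(0,0)| = 0.002613 ≥ 1e-5
|R(2,2) − R(1,1)| = 0.000002 < 1e-5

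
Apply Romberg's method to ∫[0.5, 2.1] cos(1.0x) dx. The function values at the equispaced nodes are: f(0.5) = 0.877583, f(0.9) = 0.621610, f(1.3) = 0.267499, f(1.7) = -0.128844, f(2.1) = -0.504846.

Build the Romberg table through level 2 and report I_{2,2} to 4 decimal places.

I_{0,0} (trapezoid, 1 panel, h=1.6000): 0.298190
I_{1,0} (trapezoid, 2 panels, h=0.8000): 0.363094
I_{2,0} (trapezoid, 4 panels, h=0.4000): 0.378653
I_{1,1} = 0.363094 + (0.363094 − 0.298190)/3 = 0.384729
I_{2,1} = 0.378653 + (0.378653 − 0.363094)/3 = 0.383839
I_{2,2} = 0.383839 + (0.383839 − 0.384729)/15 = 0.383780

0.3838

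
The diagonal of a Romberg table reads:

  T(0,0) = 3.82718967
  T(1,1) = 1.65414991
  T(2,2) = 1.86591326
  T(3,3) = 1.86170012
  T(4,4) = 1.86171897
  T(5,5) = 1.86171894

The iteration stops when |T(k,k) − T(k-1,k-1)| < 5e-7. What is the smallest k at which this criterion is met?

k = 5

|T(1,1) − T(0,0)| = 2.17303976 ≥ 5e-7
|T(2,2) − T(1,1)| = 0.21176335 ≥ 5e-7
|T(3,3) − T(2,2)| = 0.00421314 ≥ 5e-7
|T(4,4) − T(3,3)| = 0.00001885 ≥ 5e-7
|T(5,5) − T(4,4)| = 0.00000003 < 5e-7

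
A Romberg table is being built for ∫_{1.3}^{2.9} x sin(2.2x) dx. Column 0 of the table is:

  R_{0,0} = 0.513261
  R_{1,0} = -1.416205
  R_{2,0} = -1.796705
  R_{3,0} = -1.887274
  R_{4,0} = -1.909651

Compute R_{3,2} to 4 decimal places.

-1.9171

R_{2,1} = (4·(-1.796705) − (-1.416205)) / 3 = -1.923538
R_{3,1} = (4·(-1.887274) − (-1.796705)) / 3 = -1.917464
R_{3,2} = (16·(-1.917464) − (-1.923538)) / 15 = -1.917059
(Column j=1 coincides with Simpson's rule on the same nodes.)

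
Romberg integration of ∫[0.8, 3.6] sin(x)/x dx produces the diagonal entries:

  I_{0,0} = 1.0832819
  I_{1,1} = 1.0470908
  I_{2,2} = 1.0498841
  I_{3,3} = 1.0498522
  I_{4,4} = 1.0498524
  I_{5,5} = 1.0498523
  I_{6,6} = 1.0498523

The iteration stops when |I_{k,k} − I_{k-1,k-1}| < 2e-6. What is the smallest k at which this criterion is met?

k = 4

|I_{1,1} − I_{0,0}| = 0.0361911 ≥ 2e-6
|I_{2,2} − I_{1,1}| = 0.0027933 ≥ 2e-6
|I_{3,3} − I_{2,2}| = 0.0000319 ≥ 2e-6
|I_{4,4} − I_{3,3}| = 0.0000002 < 2e-6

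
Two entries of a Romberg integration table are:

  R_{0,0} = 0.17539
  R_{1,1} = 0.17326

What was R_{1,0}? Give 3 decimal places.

From R_{1,1} = (4·R_{1,0} − R_{0,0})/3, solve for R_{1,0}:
4·R_{1,0} = 3·0.17326 + 0.17539 = 0.69517
R_{1,0} = 0.17379

0.174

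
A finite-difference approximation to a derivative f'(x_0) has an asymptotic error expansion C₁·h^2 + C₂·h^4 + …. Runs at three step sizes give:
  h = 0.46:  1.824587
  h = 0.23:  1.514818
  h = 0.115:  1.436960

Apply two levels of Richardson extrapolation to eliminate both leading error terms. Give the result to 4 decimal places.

First eliminate the h^2 term (factor 2^2 = 4):
  B₁ = (4·1.514818 − 1.824587)/3 = 1.411562
  B₂ = (4·1.436960 − 1.514818)/3 = 1.411007
Then eliminate the h^4 term (factor 2^4 = 16):
  (16·1.411007 − 1.411562)/15 = 1.410970

1.4110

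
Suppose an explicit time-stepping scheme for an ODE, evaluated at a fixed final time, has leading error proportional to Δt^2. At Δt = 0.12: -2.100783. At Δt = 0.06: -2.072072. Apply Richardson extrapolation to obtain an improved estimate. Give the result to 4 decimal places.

The leading error scales as Δt^2; refining by a factor of 2 reduces it by 2^2 = 4.
Extrapolated value = (4·A(Δt/2) − A(Δt)) / (4 − 1)
= (4·(-2.072072) − (-2.100783)) / 3
= -6.187505 / 3 = -2.062502

-2.0625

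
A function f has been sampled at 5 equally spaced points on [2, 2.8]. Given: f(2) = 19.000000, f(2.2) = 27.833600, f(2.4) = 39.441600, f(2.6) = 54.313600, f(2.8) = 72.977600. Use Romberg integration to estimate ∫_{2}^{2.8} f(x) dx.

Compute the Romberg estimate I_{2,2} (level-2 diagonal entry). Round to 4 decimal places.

I_{0,0} (trapezoid, 1 panel, h=0.8000): 36.791040
I_{1,0} (trapezoid, 2 panels, h=0.4000): 34.172160
I_{2,0} (trapezoid, 4 panels, h=0.2000): 33.515520
I_{1,1} = 34.172160 + (34.172160 − 36.791040)/3 = 33.299200
I_{2,1} = 33.515520 + (33.515520 − 34.172160)/3 = 33.296640
I_{2,2} = 33.296640 + (33.296640 − 33.299200)/15 = 33.296469

33.2965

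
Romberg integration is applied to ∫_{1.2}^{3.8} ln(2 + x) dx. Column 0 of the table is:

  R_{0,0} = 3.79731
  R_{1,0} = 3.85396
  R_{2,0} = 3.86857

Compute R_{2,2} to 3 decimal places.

Richardson extrapolation on the trapezoidal column (denominator 4−1=3):
R_{1,1} = (4·3.85396 − 3.79731) / 3 = 3.87284
R_{2,1} = (4·3.86857 − 3.85396) / 3 = 3.87344
R_{2,2} = (16·3.87344 − 3.87284) / 15 = 3.87348

3.873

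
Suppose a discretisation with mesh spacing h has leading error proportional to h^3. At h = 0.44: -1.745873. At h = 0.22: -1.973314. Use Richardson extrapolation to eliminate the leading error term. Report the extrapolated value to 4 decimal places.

-2.0058

The leading error scales as h^3; refining by a factor of 2 reduces it by 2^3 = 8.
Extrapolated value = (8·A(h/2) − A(h)) / (8 − 1)
= (8·(-1.973314) − (-1.745873)) / 7
= -14.040639 / 7 = -2.005806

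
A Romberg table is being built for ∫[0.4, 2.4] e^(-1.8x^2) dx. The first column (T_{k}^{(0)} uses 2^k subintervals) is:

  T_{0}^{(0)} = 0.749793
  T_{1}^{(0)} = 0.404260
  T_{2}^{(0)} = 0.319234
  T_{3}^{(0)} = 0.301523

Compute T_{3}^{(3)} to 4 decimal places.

T_{1}^{(1)} = (4·0.404260 − 0.749793) / 3 = 0.289082
T_{2}^{(1)} = 0.319234 + (0.319234 − 0.404260)/3 = 0.290892
T_{3}^{(1)} = (4·0.301523 − 0.319234) / 3 = 0.295619
T_{2}^{(2)} = 0.290892 + (0.290892 − 0.289082)/15 = 0.291013
T_{3}^{(2)} = (16·0.295619 − 0.290892) / 15 = 0.295934
T_{3}^{(3)} = (64·0.295934 − 0.291013) / 63 = 0.296012
(Column j=1 coincides with Simpson's rule on the same nodes.)

0.2960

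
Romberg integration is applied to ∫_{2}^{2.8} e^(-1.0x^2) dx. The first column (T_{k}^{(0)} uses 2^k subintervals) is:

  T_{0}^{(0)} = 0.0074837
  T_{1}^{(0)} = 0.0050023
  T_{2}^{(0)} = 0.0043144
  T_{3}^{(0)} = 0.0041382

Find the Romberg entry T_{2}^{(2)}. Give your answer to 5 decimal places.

0.00408

Richardson extrapolation on the trapezoidal column (denominator 4−1=3):
T_{1}^{(1)} = (4·0.0050023 − 0.0074837) / 3 = 0.0041752
T_{2}^{(1)} = (4·0.0043144 − 0.0050023) / 3 = 0.0040851
T_{2}^{(2)} = (16·0.0040851 − 0.0041752) / 15 = 0.0040791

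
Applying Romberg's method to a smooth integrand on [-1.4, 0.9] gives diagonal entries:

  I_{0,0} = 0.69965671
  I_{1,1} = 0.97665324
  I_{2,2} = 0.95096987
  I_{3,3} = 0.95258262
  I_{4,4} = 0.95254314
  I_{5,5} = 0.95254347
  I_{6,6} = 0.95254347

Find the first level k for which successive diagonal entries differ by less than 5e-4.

|I_{1,1} − I_{0,0}| = 0.27699653 ≥ 5e-4
|I_{2,2} − I_{1,1}| = 0.02568337 ≥ 5e-4
|I_{3,3} − I_{2,2}| = 0.00161275 ≥ 5e-4
|I_{4,4} − I_{3,3}| = 0.00003948 < 5e-4

k = 4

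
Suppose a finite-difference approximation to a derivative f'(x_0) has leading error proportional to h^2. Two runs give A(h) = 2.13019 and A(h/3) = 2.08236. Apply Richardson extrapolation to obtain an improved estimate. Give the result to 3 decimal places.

Extrapolated value = (9·A(h/3) − A(h)) / (9 − 1)
= (9·2.08236 − 2.13019) / 8
= 16.61105 / 8 = 2.07638

2.076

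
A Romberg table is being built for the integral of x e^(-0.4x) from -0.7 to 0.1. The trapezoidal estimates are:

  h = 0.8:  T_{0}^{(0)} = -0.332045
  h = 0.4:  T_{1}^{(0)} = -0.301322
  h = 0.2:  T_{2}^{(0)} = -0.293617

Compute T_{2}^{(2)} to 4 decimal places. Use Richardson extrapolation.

Richardson extrapolation on the trapezoidal column (denominator 4−1=3):
T_{1}^{(1)} = -0.301322 + (-0.301322 − (-0.332045))/3 = -0.291081
T_{2}^{(1)} = (4·(-0.293617) − (-0.301322)) / 3 = -0.291049
T_{2}^{(2)} = (16·(-0.291049) − (-0.291081)) / 15 = -0.291047

-0.2910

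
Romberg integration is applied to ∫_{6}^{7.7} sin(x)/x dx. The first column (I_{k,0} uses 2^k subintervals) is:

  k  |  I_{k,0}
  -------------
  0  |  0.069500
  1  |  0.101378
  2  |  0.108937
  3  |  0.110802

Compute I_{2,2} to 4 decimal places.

0.1114

Richardson extrapolation on the trapezoidal column (denominator 4−1=3):
I_{1,1} = 0.101378 + (0.101378 − 0.069500)/3 = 0.112004
I_{2,1} = (4·0.108937 − 0.101378) / 3 = 0.111457
I_{2,2} = 0.111457 + (0.111457 − 0.112004)/15 = 0.111421
(Column j=1 coincides with Simpson's rule on the same nodes.)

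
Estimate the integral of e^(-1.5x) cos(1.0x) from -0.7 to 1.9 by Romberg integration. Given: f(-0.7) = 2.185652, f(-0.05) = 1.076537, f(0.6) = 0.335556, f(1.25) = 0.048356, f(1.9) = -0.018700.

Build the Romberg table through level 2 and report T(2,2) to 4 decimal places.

T(0,0) (trapezoid, 1 panel, h=2.6000): 2.817038
T(1,0) (trapezoid, 2 panels, h=1.3000): 1.844742
T(2,0) (trapezoid, 4 panels, h=0.6500): 1.653551
T(1,1) = 1.844742 + (1.844742 − 2.817038)/3 = 1.520643
T(2,1) = 1.653551 + (1.653551 − 1.844742)/3 = 1.589821
T(2,2) = 1.589821 + (1.589821 − 1.520643)/15 = 1.594433

1.5944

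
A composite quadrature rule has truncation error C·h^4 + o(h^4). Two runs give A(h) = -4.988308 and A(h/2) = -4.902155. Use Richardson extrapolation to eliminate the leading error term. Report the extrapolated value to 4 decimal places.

The leading error scales as h^4; refining by a factor of 2 reduces it by 2^4 = 16.
Extrapolated value = (16·A(h/2) − A(h)) / (16 − 1)
= (16·(-4.902155) − (-4.988308)) / 15
= -73.446172 / 15 = -4.896411

-4.8964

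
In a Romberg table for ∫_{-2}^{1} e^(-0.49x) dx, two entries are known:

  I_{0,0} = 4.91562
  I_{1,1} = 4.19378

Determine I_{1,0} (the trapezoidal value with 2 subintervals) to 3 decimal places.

From I_{1,1} = (4·I_{1,0} − I_{0,0})/3, solve for I_{1,0}:
4·I_{1,0} = 3·4.19378 + 4.91562 = 17.49696
I_{1,0} = 4.37424

4.374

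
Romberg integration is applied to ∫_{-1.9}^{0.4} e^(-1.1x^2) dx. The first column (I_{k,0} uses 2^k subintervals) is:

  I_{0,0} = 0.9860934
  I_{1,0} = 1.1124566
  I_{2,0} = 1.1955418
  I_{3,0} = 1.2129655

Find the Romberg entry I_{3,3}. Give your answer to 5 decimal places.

1.21833

Richardson extrapolation on the trapezoidal column (denominator 4−1=3):
I_{1,1} = 1.1124566 + (1.1124566 − 0.9860934)/3 = 1.1545777
I_{2,1} = 1.1955418 + (1.1955418 − 1.1124566)/3 = 1.2232369
I_{3,1} = (4·1.2129655 − 1.1955418) / 3 = 1.2187734
I_{2,2} = (16·1.2232369 − 1.1545777) / 15 = 1.2278142
I_{3,2} = (16·1.2187734 − 1.2232369) / 15 = 1.2184758
I_{3,3} = (64·1.2184758 − 1.2278142) / 63 = 1.2183276
(Column j=1 coincides with Simpson's rule on the same nodes.)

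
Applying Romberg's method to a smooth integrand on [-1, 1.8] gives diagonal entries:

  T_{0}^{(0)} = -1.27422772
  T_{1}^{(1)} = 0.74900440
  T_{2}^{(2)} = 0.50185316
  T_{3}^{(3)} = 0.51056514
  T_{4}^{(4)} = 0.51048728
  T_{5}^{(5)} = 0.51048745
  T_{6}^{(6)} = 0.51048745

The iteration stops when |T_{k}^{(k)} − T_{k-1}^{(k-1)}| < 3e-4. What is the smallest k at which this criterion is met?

k = 4

|T_{1}^{(1)} − T_{0}^{(0)}| = 2.02323212 ≥ 3e-4
|T_{2}^{(2)} − T_{1}^{(1)}| = 0.24715124 ≥ 3e-4
|T_{3}^{(3)} − T_{2}^{(2)}| = 0.00871198 ≥ 3e-4
|T_{4}^{(4)} − T_{3}^{(3)}| = 0.00007786 < 3e-4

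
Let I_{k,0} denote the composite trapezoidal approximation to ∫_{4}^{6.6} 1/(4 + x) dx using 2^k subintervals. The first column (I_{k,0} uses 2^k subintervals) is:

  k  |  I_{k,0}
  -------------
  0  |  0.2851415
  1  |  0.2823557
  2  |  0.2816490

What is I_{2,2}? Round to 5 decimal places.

0.28141

I_{1,1} = (4·0.2823557 − 0.2851415) / 3 = 0.2814271
I_{2,1} = 0.2816490 + (0.2816490 − 0.2823557)/3 = 0.2814134
I_{2,2} = (16·0.2814134 − 0.2814271) / 15 = 0.2814125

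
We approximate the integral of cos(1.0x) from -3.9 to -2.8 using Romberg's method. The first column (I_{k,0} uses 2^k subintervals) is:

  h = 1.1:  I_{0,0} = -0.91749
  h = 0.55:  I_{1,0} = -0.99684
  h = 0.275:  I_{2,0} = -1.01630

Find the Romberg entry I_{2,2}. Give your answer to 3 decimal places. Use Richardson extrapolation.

Richardson extrapolation on the trapezoidal column (denominator 4−1=3):
I_{1,1} = -0.99684 + (-0.99684 − (-0.91749))/3 = -1.02329
I_{2,1} = (4·(-1.01630) − (-0.99684)) / 3 = -1.02279
I_{2,2} = (16·(-1.02279) − (-1.02329)) / 15 = -1.02276

-1.023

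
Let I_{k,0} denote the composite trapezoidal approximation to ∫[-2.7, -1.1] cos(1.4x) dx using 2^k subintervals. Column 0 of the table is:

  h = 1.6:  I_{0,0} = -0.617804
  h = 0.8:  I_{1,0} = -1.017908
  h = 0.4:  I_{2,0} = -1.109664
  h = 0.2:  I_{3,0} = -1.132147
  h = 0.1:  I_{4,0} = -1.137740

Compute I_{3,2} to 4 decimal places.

-1.1396

I_{2,1} = (4·(-1.109664) − (-1.017908)) / 3 = -1.140249
I_{3,1} = (4·(-1.132147) − (-1.109664)) / 3 = -1.139641
I_{3,2} = -1.139641 + (-1.139641 − (-1.140249))/15 = -1.139600
(Column j=1 coincides with Simpson's rule on the same nodes.)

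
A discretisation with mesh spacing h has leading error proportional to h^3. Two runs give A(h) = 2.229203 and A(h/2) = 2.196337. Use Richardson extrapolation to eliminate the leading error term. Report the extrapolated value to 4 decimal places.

2.1916

Extrapolated value = (8·A(h/2) − A(h)) / (8 − 1)
= (8·2.196337 − 2.229203) / 7
= 15.341493 / 7 = 2.191642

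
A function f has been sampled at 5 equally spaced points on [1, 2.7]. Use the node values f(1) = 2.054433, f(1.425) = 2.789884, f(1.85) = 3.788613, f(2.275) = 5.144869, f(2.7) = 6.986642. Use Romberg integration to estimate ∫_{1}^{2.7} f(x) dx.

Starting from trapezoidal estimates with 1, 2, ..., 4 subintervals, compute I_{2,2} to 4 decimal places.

6.8503

I_{0,0} (trapezoid, 1 panel, h=1.7000): 7.684914
I_{1,0} (trapezoid, 2 panels, h=0.8500): 7.062778
I_{2,0} (trapezoid, 4 panels, h=0.4250): 6.903659
I_{1,1} = 7.062778 + (7.062778 − 7.684914)/3 = 6.855399
I_{2,1} = 6.903659 + (6.903659 − 7.062778)/3 = 6.850619
I_{2,2} = 6.850619 + (6.850619 − 6.855399)/15 = 6.850300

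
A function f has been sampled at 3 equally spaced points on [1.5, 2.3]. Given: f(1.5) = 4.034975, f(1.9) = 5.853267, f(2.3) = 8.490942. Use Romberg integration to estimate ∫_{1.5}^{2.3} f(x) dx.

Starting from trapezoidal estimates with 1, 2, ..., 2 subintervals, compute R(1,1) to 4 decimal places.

4.7919

R(0,0) (trapezoid, 1 panel, h=0.8000): 5.010367
R(1,0) (trapezoid, 2 panels, h=0.4000): 4.846490
R(1,1) = 4.846490 + (4.846490 − 5.010367)/3 = 4.791864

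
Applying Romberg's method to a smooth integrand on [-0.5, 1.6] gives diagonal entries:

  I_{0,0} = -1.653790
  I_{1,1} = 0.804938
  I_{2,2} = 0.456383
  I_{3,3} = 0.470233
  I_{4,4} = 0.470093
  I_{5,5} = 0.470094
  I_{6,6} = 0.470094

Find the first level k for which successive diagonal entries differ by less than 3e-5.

|I_{1,1} − I_{0,0}| = 2.458728 ≥ 3e-5
|I_{2,2} − I_{1,1}| = 0.348555 ≥ 3e-5
|I_{3,3} − I_{2,2}| = 0.013850 ≥ 3e-5
|I_{4,4} − I_{3,3}| = 0.000140 ≥ 3e-5
|I_{5,5} − I_{4,4}| = 0.000001 < 3e-5

k = 5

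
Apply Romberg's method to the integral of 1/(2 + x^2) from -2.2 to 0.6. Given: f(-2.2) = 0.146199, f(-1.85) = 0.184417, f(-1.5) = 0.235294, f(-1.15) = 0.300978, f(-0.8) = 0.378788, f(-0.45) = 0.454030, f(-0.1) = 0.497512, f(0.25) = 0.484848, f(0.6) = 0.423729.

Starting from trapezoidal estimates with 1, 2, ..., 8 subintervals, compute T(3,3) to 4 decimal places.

T(0,0) (trapezoid, 1 panel, h=2.8000): 0.797899
T(1,0) (trapezoid, 2 panels, h=1.4000): 0.929253
T(2,0) (trapezoid, 4 panels, h=0.7000): 0.977591
T(3,0) (trapezoid, 8 panels, h=0.3500): 0.987291
T(1,1) = 0.929253 + (0.929253 − 0.797899)/3 = 0.973038
T(2,1) = 0.977591 + (0.977591 − 0.929253)/3 = 0.993704
T(3,1) = 0.987291 + (0.987291 − 0.977591)/3 = 0.990524
T(2,2) = 0.993704 + (0.993704 − 0.973038)/15 = 0.995082
T(3,2) = 0.990524 + (0.990524 − 0.993704)/15 = 0.990312
T(3,3) = 0.990312 + (0.990312 − 0.995082)/63 = 0.990236

0.9902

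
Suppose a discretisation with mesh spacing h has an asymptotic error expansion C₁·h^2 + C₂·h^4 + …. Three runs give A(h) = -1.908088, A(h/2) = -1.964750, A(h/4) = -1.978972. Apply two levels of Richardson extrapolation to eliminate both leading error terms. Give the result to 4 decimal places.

First eliminate the h^2 term (factor 2^2 = 4):
  B₁ = (4·(-1.964750) − (-1.908088))/3 = -1.983637
  B₂ = (4·(-1.978972) − (-1.964750))/3 = -1.983713
Then eliminate the h^4 term (factor 2^4 = 16):
  (16·(-1.983713) − (-1.983637))/15 = -1.983718

-1.9837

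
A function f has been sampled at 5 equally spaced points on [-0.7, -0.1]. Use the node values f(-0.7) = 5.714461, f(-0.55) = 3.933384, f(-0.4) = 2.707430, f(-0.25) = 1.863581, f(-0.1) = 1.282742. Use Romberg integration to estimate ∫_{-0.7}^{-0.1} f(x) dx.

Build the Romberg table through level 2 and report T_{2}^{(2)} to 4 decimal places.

1.7798

T_{0}^{(0)} (trapezoid, 1 panel, h=0.6000): 2.099161
T_{1}^{(0)} (trapezoid, 2 panels, h=0.3000): 1.861809
T_{2}^{(0)} (trapezoid, 4 panels, h=0.1500): 1.800449
T_{1}^{(1)} = 1.861809 + (1.861809 − 2.099161)/3 = 1.782692
T_{2}^{(1)} = 1.800449 + (1.800449 − 1.861809)/3 = 1.779996
T_{2}^{(2)} = 1.779996 + (1.779996 − 1.782692)/15 = 1.779816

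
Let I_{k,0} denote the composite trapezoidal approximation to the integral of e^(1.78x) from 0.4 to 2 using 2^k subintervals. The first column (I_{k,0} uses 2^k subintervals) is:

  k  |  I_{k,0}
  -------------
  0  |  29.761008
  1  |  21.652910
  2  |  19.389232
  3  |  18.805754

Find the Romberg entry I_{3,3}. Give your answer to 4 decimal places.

I_{1,1} = 21.652910 + (21.652910 − 29.761008)/3 = 18.950211
I_{2,1} = 19.389232 + (19.389232 − 21.652910)/3 = 18.634673
I_{3,1} = (4·18.805754 − 19.389232) / 3 = 18.611261
I_{2,2} = (16·18.634673 − 18.950211) / 15 = 18.613637
I_{3,2} = 18.611261 + (18.611261 − 18.634673)/15 = 18.609700
I_{3,3} = (64·18.609700 − 18.613637) / 63 = 18.609638
(Column j=1 coincides with Simpson's rule on the same nodes.)

18.6096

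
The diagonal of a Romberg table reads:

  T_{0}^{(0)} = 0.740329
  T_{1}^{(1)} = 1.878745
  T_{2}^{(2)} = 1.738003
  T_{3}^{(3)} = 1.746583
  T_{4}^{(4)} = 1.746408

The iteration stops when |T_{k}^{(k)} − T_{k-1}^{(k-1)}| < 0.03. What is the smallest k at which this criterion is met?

|T_{1}^{(1)} − T_{0}^{(0)}| = 1.138416 ≥ 0.03
|T_{2}^{(2)} − T_{1}^{(1)}| = 0.140742 ≥ 0.03
|T_{3}^{(3)} − T_{2}^{(2)}| = 0.008580 < 0.03

k = 3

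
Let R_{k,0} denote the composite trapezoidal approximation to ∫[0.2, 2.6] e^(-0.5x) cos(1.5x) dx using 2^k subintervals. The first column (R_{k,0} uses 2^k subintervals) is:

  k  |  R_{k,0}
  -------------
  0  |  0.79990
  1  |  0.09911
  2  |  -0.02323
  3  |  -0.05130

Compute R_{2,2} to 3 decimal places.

-0.059

R_{1,1} = (4·0.09911 − 0.79990) / 3 = -0.13449
R_{2,1} = -0.02323 + (-0.02323 − 0.09911)/3 = -0.06401
R_{2,2} = -0.06401 + (-0.06401 − (-0.13449))/15 = -0.05931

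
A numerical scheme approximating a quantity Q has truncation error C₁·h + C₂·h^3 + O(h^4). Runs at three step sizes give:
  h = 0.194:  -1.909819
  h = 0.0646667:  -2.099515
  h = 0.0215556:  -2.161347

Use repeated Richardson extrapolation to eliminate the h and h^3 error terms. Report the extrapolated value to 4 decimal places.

-2.1922

First eliminate the h term (factor 3^1 = 3):
  B₁ = (3·(-2.099515) − (-1.909819))/2 = -2.194363
  B₂ = (3·(-2.161347) − (-2.099515))/2 = -2.192263
Then eliminate the h^3 term (factor 3^3 = 27):
  (27·(-2.192263) − (-2.194363))/26 = -2.192182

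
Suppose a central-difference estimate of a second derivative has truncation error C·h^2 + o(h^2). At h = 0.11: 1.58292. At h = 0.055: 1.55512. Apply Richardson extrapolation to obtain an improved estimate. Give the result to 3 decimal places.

The leading error scales as h^2; refining by a factor of 2 reduces it by 2^2 = 4.
Extrapolated value = (4·A(h/2) − A(h)) / (4 − 1)
= (4·1.55512 − 1.58292) / 3
= 4.63756 / 3 = 1.54585

1.546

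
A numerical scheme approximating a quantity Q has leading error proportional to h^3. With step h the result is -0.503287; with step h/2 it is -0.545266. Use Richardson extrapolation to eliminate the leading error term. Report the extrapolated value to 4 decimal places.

-0.5513

Extrapolated value = (8·A(h/2) − A(h)) / (8 − 1)
= (8·(-0.545266) − (-0.503287)) / 7
= -3.858841 / 7 = -0.551263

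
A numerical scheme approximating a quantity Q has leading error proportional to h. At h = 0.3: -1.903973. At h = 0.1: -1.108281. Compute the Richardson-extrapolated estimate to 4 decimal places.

The leading error scales as h; refining by a factor of 3 reduces it by 3^1 = 3.
Extrapolated value = (3·A(h/3) − A(h)) / (3 − 1)
= (3·(-1.108281) − (-1.903973)) / 2
= -1.420870 / 2 = -0.710435

-0.7104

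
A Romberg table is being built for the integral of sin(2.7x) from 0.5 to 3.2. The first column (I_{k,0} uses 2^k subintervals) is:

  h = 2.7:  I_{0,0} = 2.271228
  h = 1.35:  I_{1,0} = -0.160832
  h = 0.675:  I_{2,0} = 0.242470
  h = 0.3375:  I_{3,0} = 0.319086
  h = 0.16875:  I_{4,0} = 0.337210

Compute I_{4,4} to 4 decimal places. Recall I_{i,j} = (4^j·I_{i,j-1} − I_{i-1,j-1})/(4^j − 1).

0.3432

Richardson extrapolation on the trapezoidal column (denominator 4−1=3):
I_{1,1} = (4·(-0.160832) − 2.271228) / 3 = -0.971519
I_{2,1} = (4·0.242470 − (-0.160832)) / 3 = 0.376904
I_{3,1} = 0.319086 + (0.319086 − 0.242470)/3 = 0.344625
I_{4,1} = 0.337210 + (0.337210 − 0.319086)/3 = 0.343251
I_{2,2} = 0.376904 + (0.376904 − (-0.971519))/15 = 0.466799
I_{3,2} = (16·0.344625 − 0.376904) / 15 = 0.342473
I_{4,2} = (16·0.343251 − 0.344625) / 15 = 0.343159
I_{3,3} = 0.342473 + (0.342473 − 0.466799)/63 = 0.340500
I_{4,3} = (64·0.343159 − 0.342473) / 63 = 0.343170
I_{4,4} = (256·0.343170 − 0.340500) / 255 = 0.343180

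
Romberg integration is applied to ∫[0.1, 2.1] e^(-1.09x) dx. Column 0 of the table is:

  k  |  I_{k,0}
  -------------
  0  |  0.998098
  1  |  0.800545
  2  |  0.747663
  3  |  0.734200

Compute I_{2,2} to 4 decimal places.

0.7297

Richardson extrapolation on the trapezoidal column (denominator 4−1=3):
I_{1,1} = (4·0.800545 − 0.998098) / 3 = 0.734694
I_{2,1} = 0.747663 + (0.747663 − 0.800545)/3 = 0.730036
I_{2,2} = (16·0.730036 − 0.734694) / 15 = 0.729725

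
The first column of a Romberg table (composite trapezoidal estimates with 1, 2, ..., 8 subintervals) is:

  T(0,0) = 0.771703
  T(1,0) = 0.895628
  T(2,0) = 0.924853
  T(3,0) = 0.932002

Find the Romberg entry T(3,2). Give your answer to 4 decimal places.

T(2,1) = 0.924853 + (0.924853 − 0.895628)/3 = 0.934595
T(3,1) = (4·0.932002 − 0.924853) / 3 = 0.934385
T(3,2) = (16·0.934385 − 0.934595) / 15 = 0.934371

0.9344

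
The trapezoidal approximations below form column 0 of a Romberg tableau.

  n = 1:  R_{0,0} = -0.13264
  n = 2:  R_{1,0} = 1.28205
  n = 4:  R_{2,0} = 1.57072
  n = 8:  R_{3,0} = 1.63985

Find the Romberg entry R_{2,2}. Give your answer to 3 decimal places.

1.661

Richardson extrapolation on the trapezoidal column (denominator 4−1=3):
R_{1,1} = (4·1.28205 − (-0.13264)) / 3 = 1.75361
R_{2,1} = (4·1.57072 − 1.28205) / 3 = 1.66694
R_{2,2} = (16·1.66694 − 1.75361) / 15 = 1.66116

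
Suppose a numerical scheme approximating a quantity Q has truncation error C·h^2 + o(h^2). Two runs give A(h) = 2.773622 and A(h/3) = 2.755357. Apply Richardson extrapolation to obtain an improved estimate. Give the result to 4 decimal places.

Extrapolated value = (9·A(h/3) − A(h)) / (9 − 1)
= (9·2.755357 − 2.773622) / 8
= 22.024591 / 8 = 2.753074

2.7531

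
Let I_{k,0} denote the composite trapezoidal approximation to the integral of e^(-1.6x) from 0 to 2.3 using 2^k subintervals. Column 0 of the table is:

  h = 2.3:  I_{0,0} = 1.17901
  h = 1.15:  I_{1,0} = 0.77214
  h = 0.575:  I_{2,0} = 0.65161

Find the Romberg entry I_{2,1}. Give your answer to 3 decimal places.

0.611

I_{2,1} = 0.65161 + (0.65161 − 0.77214)/3 = 0.61143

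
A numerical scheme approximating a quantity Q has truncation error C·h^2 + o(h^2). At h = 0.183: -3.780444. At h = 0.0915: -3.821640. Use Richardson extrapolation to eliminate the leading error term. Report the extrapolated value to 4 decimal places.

Extrapolated value = (4·A(h/2) − A(h)) / (4 − 1)
= (4·(-3.821640) − (-3.780444)) / 3
= -11.506116 / 3 = -3.835372

-3.8354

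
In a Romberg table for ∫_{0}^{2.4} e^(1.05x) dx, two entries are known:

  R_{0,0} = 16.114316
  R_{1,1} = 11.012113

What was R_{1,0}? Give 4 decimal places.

12.2877

From R_{1,1} = (4·R_{1,0} − R_{0,0})/3, solve for R_{1,0}:
4·R_{1,0} = 3·11.012113 + 16.114316 = 49.150655
R_{1,0} = 12.287664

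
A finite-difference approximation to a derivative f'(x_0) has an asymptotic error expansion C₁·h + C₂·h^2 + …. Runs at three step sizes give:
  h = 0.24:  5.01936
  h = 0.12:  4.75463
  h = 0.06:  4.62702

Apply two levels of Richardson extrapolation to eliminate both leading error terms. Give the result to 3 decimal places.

4.503

First eliminate the h term (factor 2^1 = 2):
  B₁ = (2·4.75463 − 5.01936)/1 = 4.48990
  B₂ = (2·4.62702 − 4.75463)/1 = 4.49941
Then eliminate the h^2 term (factor 2^2 = 4):
  (4·4.49941 − 4.48990)/3 = 4.50258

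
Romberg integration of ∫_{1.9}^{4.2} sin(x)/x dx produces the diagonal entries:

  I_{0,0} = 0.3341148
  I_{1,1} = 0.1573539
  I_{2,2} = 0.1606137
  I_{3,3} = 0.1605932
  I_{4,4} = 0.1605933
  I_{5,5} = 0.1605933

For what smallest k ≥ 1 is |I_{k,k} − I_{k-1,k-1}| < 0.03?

|I_{1,1} − I_{0,0}| = 0.1767609 ≥ 0.03
|I_{2,2} − I_{1,1}| = 0.0032598 < 0.03

k = 2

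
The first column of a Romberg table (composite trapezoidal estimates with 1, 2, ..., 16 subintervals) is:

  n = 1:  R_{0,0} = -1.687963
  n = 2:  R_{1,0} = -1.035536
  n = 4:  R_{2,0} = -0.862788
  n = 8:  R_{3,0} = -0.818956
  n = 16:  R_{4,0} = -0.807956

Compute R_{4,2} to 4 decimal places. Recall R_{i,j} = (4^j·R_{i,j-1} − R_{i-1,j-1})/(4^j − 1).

-0.8043

Richardson extrapolation on the trapezoidal column (denominator 4−1=3):
R_{3,1} = (4·(-0.818956) − (-0.862788)) / 3 = -0.804345
R_{4,1} = -0.807956 + (-0.807956 − (-0.818956))/3 = -0.804289
R_{4,2} = (16·(-0.804289) − (-0.804345)) / 15 = -0.804285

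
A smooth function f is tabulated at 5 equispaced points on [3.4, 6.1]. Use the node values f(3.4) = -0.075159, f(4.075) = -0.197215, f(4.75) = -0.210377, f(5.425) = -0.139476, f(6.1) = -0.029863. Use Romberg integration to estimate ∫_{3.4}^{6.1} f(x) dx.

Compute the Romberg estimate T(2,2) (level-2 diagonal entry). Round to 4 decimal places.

-0.4210

T(0,0) (trapezoid, 1 panel, h=2.7000): -0.141780
T(1,0) (trapezoid, 2 panels, h=1.3500): -0.354899
T(2,0) (trapezoid, 4 panels, h=0.6750): -0.404716
T(1,1) = -0.354899 + (-0.354899 − (-0.141780))/3 = -0.425939
T(2,1) = -0.404716 + (-0.404716 − (-0.354899))/3 = -0.421322
T(2,2) = -0.421322 + (-0.421322 − (-0.425939))/15 = -0.421014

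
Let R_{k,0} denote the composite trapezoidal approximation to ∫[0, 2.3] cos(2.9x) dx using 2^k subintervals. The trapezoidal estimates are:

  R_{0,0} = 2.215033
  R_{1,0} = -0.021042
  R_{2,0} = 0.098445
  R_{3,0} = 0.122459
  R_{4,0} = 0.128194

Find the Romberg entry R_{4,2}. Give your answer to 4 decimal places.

R_{3,1} = 0.122459 + (0.122459 − 0.098445)/3 = 0.130464
R_{4,1} = (4·0.128194 − 0.122459) / 3 = 0.130106
R_{4,2} = (16·0.130106 − 0.130464) / 15 = 0.130082

0.1301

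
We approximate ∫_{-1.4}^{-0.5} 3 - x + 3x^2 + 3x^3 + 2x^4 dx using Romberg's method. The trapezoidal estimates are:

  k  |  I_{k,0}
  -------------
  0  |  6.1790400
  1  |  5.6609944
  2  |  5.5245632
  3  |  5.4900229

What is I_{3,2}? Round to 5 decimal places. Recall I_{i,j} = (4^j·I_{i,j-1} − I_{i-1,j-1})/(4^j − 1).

5.47847

Richardson extrapolation on the trapezoidal column (denominator 4−1=3):
I_{2,1} = 5.5245632 + (5.5245632 − 5.6609944)/3 = 5.4790861
I_{3,1} = (4·5.4900229 − 5.5245632) / 3 = 5.4785095
I_{3,2} = (16·5.4785095 − 5.4790861) / 15 = 5.4784711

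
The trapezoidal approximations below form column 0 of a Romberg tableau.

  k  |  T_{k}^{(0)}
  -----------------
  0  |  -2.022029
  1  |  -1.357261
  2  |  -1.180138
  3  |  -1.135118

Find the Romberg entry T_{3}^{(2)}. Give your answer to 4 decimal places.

T_{2}^{(1)} = (4·(-1.180138) − (-1.357261)) / 3 = -1.121097
T_{3}^{(1)} = -1.135118 + (-1.135118 − (-1.180138))/3 = -1.120111
T_{3}^{(2)} = (16·(-1.120111) − (-1.121097)) / 15 = -1.120045

-1.1200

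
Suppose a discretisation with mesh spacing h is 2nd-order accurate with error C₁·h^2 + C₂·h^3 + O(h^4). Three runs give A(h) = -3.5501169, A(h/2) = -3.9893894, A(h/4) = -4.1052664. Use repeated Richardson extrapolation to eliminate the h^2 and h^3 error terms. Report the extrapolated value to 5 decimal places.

-4.14505

First eliminate the h^2 term (factor 2^2 = 4):
  B₁ = (4·(-3.9893894) − (-3.5501169))/3 = -4.1358136
  B₂ = (4·(-4.1052664) − (-3.9893894))/3 = -4.1438921
Then eliminate the h^3 term (factor 2^3 = 8):
  (8·(-4.1438921) − (-4.1358136))/7 = -4.1450462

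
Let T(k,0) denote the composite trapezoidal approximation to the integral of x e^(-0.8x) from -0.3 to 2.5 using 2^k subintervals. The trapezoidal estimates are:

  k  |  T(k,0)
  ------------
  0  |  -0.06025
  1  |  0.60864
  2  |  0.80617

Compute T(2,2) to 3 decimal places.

Richardson extrapolation on the trapezoidal column (denominator 4−1=3):
T(1,1) = (4·0.60864 − (-0.06025)) / 3 = 0.83160
T(2,1) = 0.80617 + (0.80617 − 0.60864)/3 = 0.87201
T(2,2) = 0.87201 + (0.87201 − 0.83160)/15 = 0.87470

0.875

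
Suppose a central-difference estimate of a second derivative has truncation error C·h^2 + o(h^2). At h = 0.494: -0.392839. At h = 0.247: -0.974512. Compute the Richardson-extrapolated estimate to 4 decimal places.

Extrapolated value = (4·A(h/2) − A(h)) / (4 − 1)
= (4·(-0.974512) − (-0.392839)) / 3
= -3.505209 / 3 = -1.168403

-1.1684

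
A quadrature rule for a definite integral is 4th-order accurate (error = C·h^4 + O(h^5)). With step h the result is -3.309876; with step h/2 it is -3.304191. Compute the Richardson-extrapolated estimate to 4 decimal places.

-3.3038

The leading error scales as h^4; refining by a factor of 2 reduces it by 2^4 = 16.
Extrapolated value = (16·A(h/2) − A(h)) / (16 − 1)
= (16·(-3.304191) − (-3.309876)) / 15
= -49.557180 / 15 = -3.303812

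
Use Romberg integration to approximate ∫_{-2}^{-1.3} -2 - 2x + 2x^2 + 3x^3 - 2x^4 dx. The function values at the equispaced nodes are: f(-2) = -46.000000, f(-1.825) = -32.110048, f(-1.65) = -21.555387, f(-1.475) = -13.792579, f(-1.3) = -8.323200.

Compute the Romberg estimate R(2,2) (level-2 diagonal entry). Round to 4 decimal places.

-16.3941

R(0,0) (trapezoid, 1 panel, h=0.7000): -19.013120
R(1,0) (trapezoid, 2 panels, h=0.3500): -17.050945
R(2,0) (trapezoid, 4 panels, h=0.1750): -16.558432
R(1,1) = -17.050945 + (-17.050945 − (-19.013120))/3 = -16.396887
R(2,1) = -16.558432 + (-16.558432 − (-17.050945))/3 = -16.394261
R(2,2) = -16.394261 + (-16.394261 − (-16.396887))/15 = -16.394086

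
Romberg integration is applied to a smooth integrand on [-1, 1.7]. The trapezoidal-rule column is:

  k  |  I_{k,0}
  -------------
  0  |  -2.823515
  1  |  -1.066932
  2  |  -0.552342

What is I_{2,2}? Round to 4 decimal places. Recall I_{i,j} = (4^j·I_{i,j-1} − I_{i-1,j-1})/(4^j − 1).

Richardson extrapolation on the trapezoidal column (denominator 4−1=3):
I_{1,1} = -1.066932 + (-1.066932 − (-2.823515))/3 = -0.481404
I_{2,1} = (4·(-0.552342) − (-1.066932)) / 3 = -0.380812
I_{2,2} = (16·(-0.380812) − (-0.481404)) / 15 = -0.374106

-0.3741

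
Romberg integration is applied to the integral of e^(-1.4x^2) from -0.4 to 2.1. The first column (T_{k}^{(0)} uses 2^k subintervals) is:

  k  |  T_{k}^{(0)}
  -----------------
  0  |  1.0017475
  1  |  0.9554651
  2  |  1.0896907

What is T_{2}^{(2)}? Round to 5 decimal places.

Richardson extrapolation on the trapezoidal column (denominator 4−1=3):
T_{1}^{(1)} = 0.9554651 + (0.9554651 − 1.0017475)/3 = 0.9400376
T_{2}^{(1)} = 1.0896907 + (1.0896907 − 0.9554651)/3 = 1.1344326
T_{2}^{(2)} = (16·1.1344326 − 0.9400376) / 15 = 1.1473923
(Column j=1 coincides with Simpson's rule on the same nodes.)

1.14739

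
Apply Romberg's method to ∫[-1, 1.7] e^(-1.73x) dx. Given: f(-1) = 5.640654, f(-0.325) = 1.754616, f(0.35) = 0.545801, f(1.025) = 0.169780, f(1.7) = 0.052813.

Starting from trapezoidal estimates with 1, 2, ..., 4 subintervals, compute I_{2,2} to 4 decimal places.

I_{0,0} (trapezoid, 1 panel, h=2.7000): 7.686180
I_{1,0} (trapezoid, 2 panels, h=1.3500): 4.579922
I_{2,0} (trapezoid, 4 panels, h=0.6750): 3.588928
I_{1,1} = 4.579922 + (4.579922 − 7.686180)/3 = 3.544503
I_{2,1} = 3.588928 + (3.588928 − 4.579922)/3 = 3.258597
I_{2,2} = 3.258597 + (3.258597 − 3.544503)/15 = 3.239537

3.2395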